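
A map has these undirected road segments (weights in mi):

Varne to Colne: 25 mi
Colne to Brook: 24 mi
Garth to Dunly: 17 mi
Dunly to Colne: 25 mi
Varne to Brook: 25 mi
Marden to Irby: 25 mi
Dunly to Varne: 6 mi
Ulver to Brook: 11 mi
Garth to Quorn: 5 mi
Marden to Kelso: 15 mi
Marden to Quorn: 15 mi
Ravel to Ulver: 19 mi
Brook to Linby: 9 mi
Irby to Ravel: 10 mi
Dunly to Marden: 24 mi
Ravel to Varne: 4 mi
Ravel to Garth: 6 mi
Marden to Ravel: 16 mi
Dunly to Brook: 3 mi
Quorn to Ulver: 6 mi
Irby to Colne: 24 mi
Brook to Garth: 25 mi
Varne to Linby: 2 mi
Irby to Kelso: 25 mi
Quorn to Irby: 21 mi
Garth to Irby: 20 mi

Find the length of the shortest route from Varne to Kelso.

Candidate routes:
Varne → Dunly → Marden → Kelso: 6+24+15 = 45
Varne → Ravel → Garth → Quorn → Marden → Kelso: 4+6+5+15+15 = 45
Varne → Ravel → Marden → Kelso: 4+16+15 = 35
Varne → Ravel → Irby → Kelso: 4+10+25 = 39
The minimum is 35 mi via Varne → Ravel → Marden → Kelso.

35 mi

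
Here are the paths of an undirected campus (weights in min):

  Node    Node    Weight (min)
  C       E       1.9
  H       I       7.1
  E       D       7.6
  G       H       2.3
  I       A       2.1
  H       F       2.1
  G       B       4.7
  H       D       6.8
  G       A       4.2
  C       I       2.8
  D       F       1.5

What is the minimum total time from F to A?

Running Dijkstra from F:
F: 0
D: 1.5  (via F)
H: 2.1  (via F)
G: 4.4  (via H)
A: 8.6  (via G)
Shortest route: F → H → G → A = 8.6 min.

8.6 min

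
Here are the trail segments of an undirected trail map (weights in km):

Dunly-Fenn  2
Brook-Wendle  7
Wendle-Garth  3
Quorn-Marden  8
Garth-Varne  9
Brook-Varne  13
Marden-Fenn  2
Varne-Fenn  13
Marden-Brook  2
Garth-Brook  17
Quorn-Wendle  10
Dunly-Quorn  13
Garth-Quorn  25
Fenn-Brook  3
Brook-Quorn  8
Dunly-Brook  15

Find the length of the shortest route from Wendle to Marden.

9 km

Enumerating some paths:
Wendle → Quorn → Marden: 10+8 = 18
Wendle → Brook → Marden: 7+2 = 9
Wendle → Brook → Fenn → Marden: 7+3+2 = 12
The minimum is 9 km via Wendle → Brook → Marden.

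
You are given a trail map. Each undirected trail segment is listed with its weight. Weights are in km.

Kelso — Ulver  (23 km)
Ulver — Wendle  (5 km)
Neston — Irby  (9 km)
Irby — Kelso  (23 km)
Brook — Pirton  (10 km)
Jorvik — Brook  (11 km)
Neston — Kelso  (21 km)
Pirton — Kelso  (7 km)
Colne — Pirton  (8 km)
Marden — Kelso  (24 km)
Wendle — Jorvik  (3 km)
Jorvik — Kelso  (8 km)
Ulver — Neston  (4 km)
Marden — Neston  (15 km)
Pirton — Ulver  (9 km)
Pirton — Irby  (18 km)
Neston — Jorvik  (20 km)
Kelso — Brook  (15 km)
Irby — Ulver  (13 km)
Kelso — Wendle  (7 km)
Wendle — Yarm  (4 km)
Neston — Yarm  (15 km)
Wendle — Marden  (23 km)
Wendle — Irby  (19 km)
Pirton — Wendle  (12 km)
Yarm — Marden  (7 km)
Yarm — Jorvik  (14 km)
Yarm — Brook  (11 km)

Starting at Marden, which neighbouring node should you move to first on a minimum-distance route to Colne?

Candidate routes:
Marden → Yarm → Wendle → Pirton → Colne: 7+4+12+8 = 31
Marden → Yarm → Wendle → Kelso → Pirton → Colne: 7+4+7+7+8 = 33
Cheapest is Marden → Yarm → Wendle → Pirton → Colne at 31 km.
So from Marden the first move is to Yarm.

Yarm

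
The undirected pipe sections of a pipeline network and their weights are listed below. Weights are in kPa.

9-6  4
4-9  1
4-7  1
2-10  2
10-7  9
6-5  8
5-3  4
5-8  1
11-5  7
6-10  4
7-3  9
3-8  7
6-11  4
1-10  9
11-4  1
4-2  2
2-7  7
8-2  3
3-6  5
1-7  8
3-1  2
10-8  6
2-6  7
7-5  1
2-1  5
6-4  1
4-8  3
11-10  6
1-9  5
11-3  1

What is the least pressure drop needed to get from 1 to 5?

6 kPa

Compare a few routes:
1 → 9 → 4 → 7 → 5: 5+1+1+1 = 8
1 → 3 → 5: 2+4 = 6
The minimum is 6 kPa via 1 → 3 → 5.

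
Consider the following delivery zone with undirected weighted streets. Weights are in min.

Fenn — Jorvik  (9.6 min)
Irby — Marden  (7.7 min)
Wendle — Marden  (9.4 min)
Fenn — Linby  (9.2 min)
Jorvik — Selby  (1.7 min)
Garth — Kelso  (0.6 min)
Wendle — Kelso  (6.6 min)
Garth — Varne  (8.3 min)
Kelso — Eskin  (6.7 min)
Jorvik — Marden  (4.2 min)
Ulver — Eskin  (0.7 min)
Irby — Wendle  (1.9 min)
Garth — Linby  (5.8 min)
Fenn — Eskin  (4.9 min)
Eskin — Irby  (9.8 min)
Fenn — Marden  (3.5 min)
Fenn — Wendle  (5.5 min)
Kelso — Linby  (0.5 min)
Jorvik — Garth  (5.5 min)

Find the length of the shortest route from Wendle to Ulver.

11.1 min

Compare a few routes:
Wendle–Kelso–Eskin–Ulver: 6.6+6.7+0.7 = 14
Wendle–Fenn–Eskin–Ulver: 5.5+4.9+0.7 = 11.1
Wendle–Irby–Eskin–Ulver: 1.9+9.8+0.7 = 12.4
Wendle–Marden–Fenn–Eskin–Ulver: 9.4+3.5+4.9+0.7 = 18.5
Cheapest is Wendle–Fenn–Eskin–Ulver at 11.1 min.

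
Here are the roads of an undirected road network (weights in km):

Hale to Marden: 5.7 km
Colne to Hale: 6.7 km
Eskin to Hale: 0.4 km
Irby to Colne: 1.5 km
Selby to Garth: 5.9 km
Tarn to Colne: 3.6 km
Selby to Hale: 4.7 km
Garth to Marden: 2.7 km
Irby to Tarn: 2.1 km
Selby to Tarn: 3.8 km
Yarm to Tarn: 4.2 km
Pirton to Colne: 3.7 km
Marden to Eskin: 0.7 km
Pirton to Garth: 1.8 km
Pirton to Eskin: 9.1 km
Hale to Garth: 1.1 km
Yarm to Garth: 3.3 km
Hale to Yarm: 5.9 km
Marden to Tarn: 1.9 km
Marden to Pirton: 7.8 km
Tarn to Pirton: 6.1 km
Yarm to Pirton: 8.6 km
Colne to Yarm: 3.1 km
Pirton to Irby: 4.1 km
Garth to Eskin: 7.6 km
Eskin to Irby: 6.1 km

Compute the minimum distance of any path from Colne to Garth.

Compare a few routes:
Colne–Yarm–Garth: 3.1+3.3 = 6.4
Colne–Irby–Pirton–Garth: 1.5+4.1+1.8 = 7.4
Colne–Tarn–Marden–Eskin–Hale–Garth: 3.6+1.9+0.7+0.4+1.1 = 7.7
Colne–Pirton–Garth: 3.7+1.8 = 5.5
The minimum is 5.5 km via Colne–Pirton–Garth.

5.5 km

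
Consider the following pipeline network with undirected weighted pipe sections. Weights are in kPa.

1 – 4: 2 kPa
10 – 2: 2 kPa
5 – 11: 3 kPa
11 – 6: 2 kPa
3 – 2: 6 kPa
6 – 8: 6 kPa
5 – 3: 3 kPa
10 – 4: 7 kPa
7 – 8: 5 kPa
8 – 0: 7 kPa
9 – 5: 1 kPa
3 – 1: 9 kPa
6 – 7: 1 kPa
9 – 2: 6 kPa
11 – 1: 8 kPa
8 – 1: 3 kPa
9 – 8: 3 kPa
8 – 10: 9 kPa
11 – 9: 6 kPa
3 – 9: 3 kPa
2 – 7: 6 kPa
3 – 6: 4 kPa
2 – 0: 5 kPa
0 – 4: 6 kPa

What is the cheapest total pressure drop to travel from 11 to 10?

11 kPa

Candidate routes:
11 → 5 → 3 → 2 → 10: 3+3+6+2 = 14
11 → 6 → 7 → 2 → 10: 2+1+6+2 = 11
11 → 5 → 9 → 2 → 10: 3+1+6+2 = 12
11 → 9 → 2 → 10: 6+6+2 = 14
The minimum is 11 kPa via 11 → 6 → 7 → 2 → 10.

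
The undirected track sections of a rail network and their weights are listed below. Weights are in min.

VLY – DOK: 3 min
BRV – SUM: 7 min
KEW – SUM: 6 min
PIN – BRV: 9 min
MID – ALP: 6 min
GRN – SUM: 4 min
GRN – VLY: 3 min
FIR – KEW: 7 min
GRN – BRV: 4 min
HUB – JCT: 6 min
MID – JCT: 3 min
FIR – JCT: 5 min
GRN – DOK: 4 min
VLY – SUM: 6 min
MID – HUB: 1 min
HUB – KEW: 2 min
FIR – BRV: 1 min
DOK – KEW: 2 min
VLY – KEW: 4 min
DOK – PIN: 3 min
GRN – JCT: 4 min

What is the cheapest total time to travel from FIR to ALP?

Settle nodes by increasing distance from FIR:
FIR: 0
BRV: 1  (via FIR)
JCT: 5  (via FIR)
GRN: 5  (via BRV)
KEW: 7  (via FIR)
MID: 8  (via JCT)
VLY: 8  (via GRN)
SUM: 8  (via BRV)
HUB: 9  (via KEW)
DOK: 9  (via GRN)
PIN: 10  (via BRV)
ALP: 14  (via MID)
Shortest route: FIR–JCT–MID–ALP = 14 min.

14 min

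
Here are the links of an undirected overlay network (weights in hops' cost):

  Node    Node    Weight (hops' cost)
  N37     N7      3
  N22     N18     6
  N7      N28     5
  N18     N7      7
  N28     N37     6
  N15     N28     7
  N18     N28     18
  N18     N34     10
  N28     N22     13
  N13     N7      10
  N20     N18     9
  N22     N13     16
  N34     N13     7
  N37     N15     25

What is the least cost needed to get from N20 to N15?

28 hops' cost

Candidate routes:
N20–N18–N7–N28–N15: 9+7+5+7 = 28
N20–N18–N28–N15: 9+18+7 = 34
N20–N18–N7–N37–N28–N15: 9+7+3+6+7 = 32
Cheapest is N20–N18–N7–N28–N15 at 28 hops' cost.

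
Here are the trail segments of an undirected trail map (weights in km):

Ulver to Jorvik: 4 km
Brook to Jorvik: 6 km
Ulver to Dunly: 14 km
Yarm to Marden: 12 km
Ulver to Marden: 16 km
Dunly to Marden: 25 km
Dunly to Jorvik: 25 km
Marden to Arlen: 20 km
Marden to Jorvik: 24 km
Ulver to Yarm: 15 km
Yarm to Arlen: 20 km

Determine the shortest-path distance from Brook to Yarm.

Enumerating some paths:
Brook - Jorvik - Ulver - Yarm: 6+4+15 = 25
Brook - Jorvik - Ulver - Marden - Yarm: 6+4+16+12 = 38
Cheapest is Brook - Jorvik - Ulver - Yarm at 25 km.

25 km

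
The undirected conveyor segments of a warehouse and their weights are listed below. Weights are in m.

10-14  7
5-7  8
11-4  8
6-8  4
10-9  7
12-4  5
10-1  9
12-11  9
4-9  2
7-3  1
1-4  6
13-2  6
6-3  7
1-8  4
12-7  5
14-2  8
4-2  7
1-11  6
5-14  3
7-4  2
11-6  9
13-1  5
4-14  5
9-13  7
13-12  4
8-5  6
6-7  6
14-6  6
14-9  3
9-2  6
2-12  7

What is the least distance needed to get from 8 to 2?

Enumerating some paths:
8 → 5 → 14 → 2: 6+3+8 = 17
8 → 1 → 13 → 2: 4+5+6 = 15
8 → 1 → 4 → 2: 4+6+7 = 17
Cheapest is 8 → 1 → 13 → 2 at 15 m.

15 m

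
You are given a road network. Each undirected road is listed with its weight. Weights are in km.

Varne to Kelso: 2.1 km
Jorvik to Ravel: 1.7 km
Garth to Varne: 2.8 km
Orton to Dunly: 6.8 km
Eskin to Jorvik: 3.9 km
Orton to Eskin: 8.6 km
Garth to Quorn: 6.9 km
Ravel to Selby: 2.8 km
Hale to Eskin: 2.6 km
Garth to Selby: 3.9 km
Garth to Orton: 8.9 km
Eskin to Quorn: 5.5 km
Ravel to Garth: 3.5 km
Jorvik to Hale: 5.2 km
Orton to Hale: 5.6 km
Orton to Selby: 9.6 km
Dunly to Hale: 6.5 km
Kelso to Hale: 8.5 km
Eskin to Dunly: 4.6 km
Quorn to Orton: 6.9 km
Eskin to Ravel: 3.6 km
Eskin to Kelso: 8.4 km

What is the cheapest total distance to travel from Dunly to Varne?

Candidate routes:
Dunly - Eskin - Kelso - Varne: 4.6+8.4+2.1 = 15.1
Dunly - Eskin - Ravel - Garth - Varne: 4.6+3.6+3.5+2.8 = 14.5
Dunly - Eskin - Jorvik - Ravel - Garth - Varne: 4.6+3.9+1.7+3.5+2.8 = 16.5
The minimum is 14.5 km via Dunly - Eskin - Ravel - Garth - Varne.

14.5 km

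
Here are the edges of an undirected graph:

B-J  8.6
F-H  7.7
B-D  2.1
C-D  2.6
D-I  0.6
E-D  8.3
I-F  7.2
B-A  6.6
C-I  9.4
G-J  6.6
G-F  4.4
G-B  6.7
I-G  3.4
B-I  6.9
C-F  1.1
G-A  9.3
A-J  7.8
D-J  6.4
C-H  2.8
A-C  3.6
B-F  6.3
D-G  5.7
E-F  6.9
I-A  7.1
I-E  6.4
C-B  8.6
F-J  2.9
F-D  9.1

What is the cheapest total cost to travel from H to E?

Enumerating some paths:
H - C - D - I - E: 2.8+2.6+0.6+6.4 = 12.4
H - C - F - E: 2.8+1.1+6.9 = 10.8
The minimum is 10.8 via H - C - F - E.

10.8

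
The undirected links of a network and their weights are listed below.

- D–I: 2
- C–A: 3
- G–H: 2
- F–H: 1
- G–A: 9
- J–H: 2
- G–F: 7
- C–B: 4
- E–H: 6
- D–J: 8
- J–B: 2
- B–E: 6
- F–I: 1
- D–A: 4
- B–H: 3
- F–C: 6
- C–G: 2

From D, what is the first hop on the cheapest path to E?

I

Candidate routes:
D → I → F → H → B → E: 2+1+1+3+6 = 13
D → J → H → E: 8+2+6 = 16
D → I → F → H → J → B → E: 2+1+1+2+2+6 = 14
D → I → F → H → E: 2+1+1+6 = 10
Cheapest is D → I → F → H → E at 10.
So from D the first move is to I.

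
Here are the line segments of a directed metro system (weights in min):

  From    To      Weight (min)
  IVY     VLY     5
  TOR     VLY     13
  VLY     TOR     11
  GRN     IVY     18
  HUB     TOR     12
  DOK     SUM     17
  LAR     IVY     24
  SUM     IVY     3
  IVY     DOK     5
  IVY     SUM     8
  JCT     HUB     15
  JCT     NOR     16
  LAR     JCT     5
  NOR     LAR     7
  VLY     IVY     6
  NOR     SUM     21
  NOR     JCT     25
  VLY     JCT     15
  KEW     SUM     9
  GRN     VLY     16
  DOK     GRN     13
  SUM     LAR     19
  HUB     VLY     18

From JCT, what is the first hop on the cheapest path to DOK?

Compare a few routes:
JCT → HUB → VLY → IVY → DOK: 15+18+6+5 = 44
JCT → HUB → TOR → VLY → IVY → DOK: 15+12+13+6+5 = 51
JCT → NOR → SUM → IVY → DOK: 16+21+3+5 = 45
Cheapest is JCT → HUB → VLY → IVY → DOK at 44 min.
So from JCT the first move is to HUB.

HUB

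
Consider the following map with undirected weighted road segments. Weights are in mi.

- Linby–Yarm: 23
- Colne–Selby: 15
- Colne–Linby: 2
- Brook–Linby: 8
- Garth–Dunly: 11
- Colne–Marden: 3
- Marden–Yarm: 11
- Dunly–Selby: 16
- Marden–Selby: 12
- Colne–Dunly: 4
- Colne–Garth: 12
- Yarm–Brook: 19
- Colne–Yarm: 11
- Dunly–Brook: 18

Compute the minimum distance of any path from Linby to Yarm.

13 mi

Compare a few routes:
Linby–Colne–Yarm: 2+11 = 13
Linby–Colne–Marden–Yarm: 2+3+11 = 16
Cheapest is Linby–Colne–Yarm at 13 mi.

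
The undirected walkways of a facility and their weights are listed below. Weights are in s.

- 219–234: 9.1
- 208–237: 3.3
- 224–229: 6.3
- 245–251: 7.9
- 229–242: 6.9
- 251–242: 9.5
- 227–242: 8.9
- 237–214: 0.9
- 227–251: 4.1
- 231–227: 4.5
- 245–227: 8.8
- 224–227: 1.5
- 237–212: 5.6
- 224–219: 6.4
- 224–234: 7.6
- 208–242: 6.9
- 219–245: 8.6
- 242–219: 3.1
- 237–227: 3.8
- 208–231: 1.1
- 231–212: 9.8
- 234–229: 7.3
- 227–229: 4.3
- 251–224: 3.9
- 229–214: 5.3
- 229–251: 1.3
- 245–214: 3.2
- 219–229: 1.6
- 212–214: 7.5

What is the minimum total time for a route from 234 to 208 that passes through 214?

16.8 s

Best 234 to 214: 234 → 229 → 214 costing 12.6
Best 214 to 208: 214 → 237 → 208 costing 4.2
Total via 214: 12.6 + 4.2 = 16.8 s.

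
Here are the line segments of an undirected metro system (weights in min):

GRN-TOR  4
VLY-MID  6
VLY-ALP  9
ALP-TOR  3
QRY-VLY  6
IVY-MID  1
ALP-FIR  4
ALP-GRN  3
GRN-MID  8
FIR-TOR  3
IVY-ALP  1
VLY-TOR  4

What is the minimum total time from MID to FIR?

6 min

Settle nodes by increasing distance from MID:
MID: 0
IVY: 1  (via MID)
ALP: 2  (via IVY)
GRN: 5  (via ALP)
TOR: 5  (via ALP)
VLY: 6  (via MID)
FIR: 6  (via ALP)
Shortest route: MID–IVY–ALP–FIR = 6 min.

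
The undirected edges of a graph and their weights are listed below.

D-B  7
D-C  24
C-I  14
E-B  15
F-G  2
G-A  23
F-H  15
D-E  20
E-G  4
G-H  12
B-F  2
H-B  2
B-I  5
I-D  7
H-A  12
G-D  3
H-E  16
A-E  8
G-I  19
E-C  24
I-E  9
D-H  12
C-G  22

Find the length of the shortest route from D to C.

Running Dijkstra from D:
D: 0
G: 3  (via D)
F: 5  (via G)
B: 7  (via D)
E: 7  (via G)
I: 7  (via D)
H: 9  (via B)
A: 15  (via E)
C: 21  (via I)
Shortest route: D–I–C = 21.

21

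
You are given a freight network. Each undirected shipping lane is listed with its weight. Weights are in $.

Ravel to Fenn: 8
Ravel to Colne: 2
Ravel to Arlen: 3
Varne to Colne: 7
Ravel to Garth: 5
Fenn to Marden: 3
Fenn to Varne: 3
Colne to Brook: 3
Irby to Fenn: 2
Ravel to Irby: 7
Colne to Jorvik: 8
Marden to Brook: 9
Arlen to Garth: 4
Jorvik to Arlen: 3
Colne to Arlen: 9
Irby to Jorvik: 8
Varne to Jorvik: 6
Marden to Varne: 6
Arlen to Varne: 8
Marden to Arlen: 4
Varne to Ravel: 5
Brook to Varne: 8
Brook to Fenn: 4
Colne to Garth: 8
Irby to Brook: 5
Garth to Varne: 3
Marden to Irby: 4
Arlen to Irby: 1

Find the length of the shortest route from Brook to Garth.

$10

Candidate routes:
Brook–Fenn–Irby–Arlen–Garth: 4+2+1+4 = 11
Brook–Colne–Garth: 3+8 = 11
Brook–Colne–Ravel–Garth: 3+2+5 = 10
Brook–Varne–Garth: 8+3 = 11
The minimum is $10 via Brook–Colne–Ravel–Garth.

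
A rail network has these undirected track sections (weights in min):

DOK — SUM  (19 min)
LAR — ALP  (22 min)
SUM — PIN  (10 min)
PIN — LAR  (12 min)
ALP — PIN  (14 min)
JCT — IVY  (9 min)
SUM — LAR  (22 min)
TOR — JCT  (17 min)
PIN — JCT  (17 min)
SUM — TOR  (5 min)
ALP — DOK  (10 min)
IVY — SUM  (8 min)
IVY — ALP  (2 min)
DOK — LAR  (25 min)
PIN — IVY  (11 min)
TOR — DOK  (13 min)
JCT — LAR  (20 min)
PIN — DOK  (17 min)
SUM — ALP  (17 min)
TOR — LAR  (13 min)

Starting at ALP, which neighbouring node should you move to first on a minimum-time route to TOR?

Enumerating some paths:
ALP–IVY–SUM–TOR: 2+8+5 = 15
ALP–DOK–TOR: 10+13 = 23
ALP–SUM–TOR: 17+5 = 22
Cheapest is ALP–IVY–SUM–TOR at 15 min.
So from ALP the first move is to IVY.

IVY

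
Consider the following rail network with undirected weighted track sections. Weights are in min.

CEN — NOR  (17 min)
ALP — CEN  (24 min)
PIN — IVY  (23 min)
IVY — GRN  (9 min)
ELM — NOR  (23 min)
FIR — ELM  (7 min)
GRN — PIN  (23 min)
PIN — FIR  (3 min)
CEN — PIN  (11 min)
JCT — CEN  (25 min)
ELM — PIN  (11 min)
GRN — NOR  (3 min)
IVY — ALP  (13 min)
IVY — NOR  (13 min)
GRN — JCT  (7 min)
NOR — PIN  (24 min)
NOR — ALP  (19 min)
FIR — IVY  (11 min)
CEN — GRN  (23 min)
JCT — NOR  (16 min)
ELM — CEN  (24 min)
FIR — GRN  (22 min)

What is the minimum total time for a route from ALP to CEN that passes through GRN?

Shortest ALP→GRN: ALP–IVY–GRN = 22
Shortest GRN→CEN: GRN–NOR–CEN = 20
Total via GRN: 22 + 20 = 42 min.

42 min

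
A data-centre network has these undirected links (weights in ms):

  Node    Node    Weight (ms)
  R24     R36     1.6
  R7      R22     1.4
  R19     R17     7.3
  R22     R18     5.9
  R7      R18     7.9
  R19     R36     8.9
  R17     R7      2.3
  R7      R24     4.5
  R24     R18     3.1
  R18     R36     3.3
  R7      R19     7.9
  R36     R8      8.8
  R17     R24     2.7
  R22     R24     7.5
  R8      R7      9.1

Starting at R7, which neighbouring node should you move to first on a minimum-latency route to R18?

Compare a few routes:
R7 → R17 → R24 → R18: 2.3+2.7+3.1 = 8.1
R7 → R22 → R18: 1.4+5.9 = 7.3
R7 → R24 → R18: 4.5+3.1 = 7.6
R7 → R18: 7.9 = 7.9
Cheapest is R7 → R22 → R18 at 7.3 ms.
So from R7 the first move is to R22.

R22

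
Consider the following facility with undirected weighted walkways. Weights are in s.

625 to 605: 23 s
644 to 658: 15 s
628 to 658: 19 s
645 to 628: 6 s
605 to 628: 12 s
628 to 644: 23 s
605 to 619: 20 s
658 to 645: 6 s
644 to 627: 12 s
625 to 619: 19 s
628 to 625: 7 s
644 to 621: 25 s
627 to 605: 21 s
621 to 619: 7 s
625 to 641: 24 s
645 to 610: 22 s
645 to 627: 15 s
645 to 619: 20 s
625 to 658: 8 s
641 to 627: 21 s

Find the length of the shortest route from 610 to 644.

43 s

Shortest distances from 610:
610: 0
645: 22  (via 610)
628: 28  (via 645)
658: 28  (via 645)
625: 35  (via 628)
627: 37  (via 645)
605: 40  (via 628)
619: 42  (via 645)
644: 43  (via 658)
Shortest route: 610–645–658–644 = 43 s.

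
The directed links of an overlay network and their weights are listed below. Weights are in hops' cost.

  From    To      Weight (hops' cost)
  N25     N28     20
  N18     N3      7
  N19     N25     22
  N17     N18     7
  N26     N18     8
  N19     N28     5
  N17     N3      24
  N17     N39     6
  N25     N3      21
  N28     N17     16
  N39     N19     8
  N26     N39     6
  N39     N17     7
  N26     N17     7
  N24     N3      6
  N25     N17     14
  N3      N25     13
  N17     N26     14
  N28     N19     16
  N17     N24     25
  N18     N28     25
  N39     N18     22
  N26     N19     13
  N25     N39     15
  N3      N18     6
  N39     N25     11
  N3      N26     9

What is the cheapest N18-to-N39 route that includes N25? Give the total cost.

35 hops' cost

Shortest N18→N25: N18–N3–N25 = 20
Shortest N25→N39: N25–N39 = 15
Total via N25: 20 + 15 = 35 hops' cost.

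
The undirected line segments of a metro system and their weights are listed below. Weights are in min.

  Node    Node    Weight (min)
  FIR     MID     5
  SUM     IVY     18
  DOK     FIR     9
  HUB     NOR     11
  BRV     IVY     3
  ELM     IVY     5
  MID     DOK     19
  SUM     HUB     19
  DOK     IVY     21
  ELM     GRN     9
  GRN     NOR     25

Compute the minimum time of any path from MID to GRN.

Enumerating some paths:
MID - DOK - IVY - SUM - HUB - NOR - GRN: 19+21+18+19+11+25 = 113
MID - FIR - DOK - IVY - ELM - GRN: 5+9+21+5+9 = 49
MID - FIR - DOK - IVY - SUM - HUB - NOR - GRN: 5+9+21+18+19+11+25 = 108
MID - DOK - IVY - ELM - GRN: 19+21+5+9 = 54
The minimum is 49 min via MID - FIR - DOK - IVY - ELM - GRN.

49 min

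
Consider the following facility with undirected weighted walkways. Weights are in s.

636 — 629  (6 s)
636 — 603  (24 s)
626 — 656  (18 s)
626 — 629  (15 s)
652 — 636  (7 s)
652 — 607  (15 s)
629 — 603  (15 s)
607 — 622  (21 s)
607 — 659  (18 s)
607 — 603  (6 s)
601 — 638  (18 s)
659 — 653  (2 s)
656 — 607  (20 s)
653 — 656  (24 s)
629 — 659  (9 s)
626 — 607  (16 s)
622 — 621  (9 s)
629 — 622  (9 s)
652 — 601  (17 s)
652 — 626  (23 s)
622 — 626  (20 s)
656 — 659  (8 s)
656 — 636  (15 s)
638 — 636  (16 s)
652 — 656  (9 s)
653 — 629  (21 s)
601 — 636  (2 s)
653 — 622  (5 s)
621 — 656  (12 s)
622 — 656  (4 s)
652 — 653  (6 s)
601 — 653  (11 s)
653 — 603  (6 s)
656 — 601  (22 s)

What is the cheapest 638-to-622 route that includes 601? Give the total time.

Shortest 638→601: 638–601 = 18
Best 601 to 622: 601–653–622 costing 16
Total via 601: 18 + 16 = 34 s.

34 s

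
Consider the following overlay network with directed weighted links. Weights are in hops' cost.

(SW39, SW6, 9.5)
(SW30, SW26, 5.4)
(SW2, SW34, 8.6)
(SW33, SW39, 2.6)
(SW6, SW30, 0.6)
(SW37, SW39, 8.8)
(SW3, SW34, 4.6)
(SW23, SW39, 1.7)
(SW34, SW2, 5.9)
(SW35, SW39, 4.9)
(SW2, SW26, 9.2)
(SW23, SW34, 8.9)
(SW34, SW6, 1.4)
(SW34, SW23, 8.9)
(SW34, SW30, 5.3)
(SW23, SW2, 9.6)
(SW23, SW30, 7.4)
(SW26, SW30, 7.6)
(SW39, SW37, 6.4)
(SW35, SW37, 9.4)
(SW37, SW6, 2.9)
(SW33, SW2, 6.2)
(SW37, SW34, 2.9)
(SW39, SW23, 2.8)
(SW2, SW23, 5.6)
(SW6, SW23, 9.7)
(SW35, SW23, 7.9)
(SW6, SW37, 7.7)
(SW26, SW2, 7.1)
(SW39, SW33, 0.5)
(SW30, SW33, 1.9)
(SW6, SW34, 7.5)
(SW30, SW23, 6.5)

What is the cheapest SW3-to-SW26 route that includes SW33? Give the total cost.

23.9 hops' cost

Shortest SW3→SW33: SW3–SW34–SW6–SW30–SW33 = 8.5
Shortest SW33→SW26: SW33–SW2–SW26 = 15.4
Total via SW33: 8.5 + 15.4 = 23.9 hops' cost.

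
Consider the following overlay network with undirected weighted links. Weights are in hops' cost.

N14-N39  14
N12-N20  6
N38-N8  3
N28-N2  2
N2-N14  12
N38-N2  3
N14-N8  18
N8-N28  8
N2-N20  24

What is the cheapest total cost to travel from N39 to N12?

Running Dijkstra from N39:
N39: 0
N14: 14  (via N39)
N2: 26  (via N14)
N28: 28  (via N2)
N38: 29  (via N2)
N8: 32  (via N14)
N20: 50  (via N2)
N12: 56  (via N20)
Shortest route: N39–N14–N2–N20–N12 = 56 hops' cost.

56 hops' cost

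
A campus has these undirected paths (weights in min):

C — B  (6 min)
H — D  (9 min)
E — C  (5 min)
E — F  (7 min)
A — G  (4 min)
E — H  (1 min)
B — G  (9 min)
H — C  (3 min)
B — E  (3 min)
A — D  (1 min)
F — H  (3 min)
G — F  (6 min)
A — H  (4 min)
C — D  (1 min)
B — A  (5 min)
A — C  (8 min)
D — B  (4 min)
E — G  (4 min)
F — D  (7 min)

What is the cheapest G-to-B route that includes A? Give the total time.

9 min

Best G to A: G → A costing 4
Best A to B: A → B costing 5
Total via A: 4 + 5 = 9 min.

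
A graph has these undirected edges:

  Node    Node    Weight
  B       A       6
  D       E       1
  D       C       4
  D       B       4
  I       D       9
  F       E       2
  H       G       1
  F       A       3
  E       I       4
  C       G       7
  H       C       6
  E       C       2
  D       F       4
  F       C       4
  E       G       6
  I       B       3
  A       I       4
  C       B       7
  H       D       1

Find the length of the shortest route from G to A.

8

Settle nodes by increasing distance from G:
G: 0
H: 1  (via G)
D: 2  (via H)
E: 3  (via D)
C: 5  (via E)
F: 5  (via E)
B: 6  (via D)
I: 7  (via E)
A: 8  (via F)
Shortest route: G–H–D–E–F–A = 8.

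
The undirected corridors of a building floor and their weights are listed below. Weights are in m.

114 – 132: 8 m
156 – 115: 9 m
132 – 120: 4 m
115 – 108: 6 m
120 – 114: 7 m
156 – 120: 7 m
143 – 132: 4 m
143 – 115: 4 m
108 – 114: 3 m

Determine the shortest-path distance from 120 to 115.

12 m

Settle nodes by increasing distance from 120:
120: 0
132: 4  (via 120)
114: 7  (via 120)
156: 7  (via 120)
143: 8  (via 132)
108: 10  (via 114)
115: 12  (via 143)
Shortest route: 120–132–143–115 = 12 m.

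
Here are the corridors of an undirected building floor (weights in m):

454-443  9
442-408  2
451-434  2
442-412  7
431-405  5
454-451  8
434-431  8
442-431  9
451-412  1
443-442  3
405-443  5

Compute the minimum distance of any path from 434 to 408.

Candidate routes:
434 → 431 → 442 → 408: 8+9+2 = 19
434 → 451 → 412 → 442 → 408: 2+1+7+2 = 12
Cheapest is 434 → 451 → 412 → 442 → 408 at 12 m.

12 m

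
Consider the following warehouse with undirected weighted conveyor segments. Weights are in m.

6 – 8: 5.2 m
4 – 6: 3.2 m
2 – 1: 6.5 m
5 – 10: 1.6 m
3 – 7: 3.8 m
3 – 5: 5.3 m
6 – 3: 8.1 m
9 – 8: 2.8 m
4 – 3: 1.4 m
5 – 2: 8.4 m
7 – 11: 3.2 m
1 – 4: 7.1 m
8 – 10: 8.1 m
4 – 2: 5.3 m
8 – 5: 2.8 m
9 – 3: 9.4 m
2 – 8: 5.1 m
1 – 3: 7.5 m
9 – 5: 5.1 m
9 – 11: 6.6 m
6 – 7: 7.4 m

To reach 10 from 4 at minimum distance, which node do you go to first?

Candidate routes:
4 → 3 → 5 → 10: 1.4+5.3+1.6 = 8.3
4 → 6 → 8 → 5 → 10: 3.2+5.2+2.8+1.6 = 12.8
Cheapest is 4 → 3 → 5 → 10 at 8.3 m.
So from 4 the first move is to 3.

3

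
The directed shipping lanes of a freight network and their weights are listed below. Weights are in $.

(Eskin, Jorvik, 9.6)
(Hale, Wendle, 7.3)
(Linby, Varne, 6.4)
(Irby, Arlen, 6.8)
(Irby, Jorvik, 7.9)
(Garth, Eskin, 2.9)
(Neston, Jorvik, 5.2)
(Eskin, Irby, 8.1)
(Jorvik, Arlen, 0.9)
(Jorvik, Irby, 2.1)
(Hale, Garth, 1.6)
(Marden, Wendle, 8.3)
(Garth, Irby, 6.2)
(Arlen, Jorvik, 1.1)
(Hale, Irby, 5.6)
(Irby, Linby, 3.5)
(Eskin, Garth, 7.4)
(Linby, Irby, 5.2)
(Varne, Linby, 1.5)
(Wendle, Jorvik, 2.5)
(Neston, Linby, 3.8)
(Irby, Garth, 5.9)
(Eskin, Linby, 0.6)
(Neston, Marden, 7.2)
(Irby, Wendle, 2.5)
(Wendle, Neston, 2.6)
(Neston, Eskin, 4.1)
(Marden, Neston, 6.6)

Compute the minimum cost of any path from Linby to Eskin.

Shortest distances from Linby:
Linby: 0
Irby: 5.2  (via Linby)
Varne: 6.4  (via Linby)
Wendle: 7.7  (via Irby)
Jorvik: 10.2  (via Wendle)
Neston: 10.3  (via Wendle)
Garth: 11.1  (via Irby)
Arlen: 11.1  (via Jorvik)
Eskin: 14  (via Garth)
Shortest route: Linby → Irby → Garth → Eskin = $14.

$14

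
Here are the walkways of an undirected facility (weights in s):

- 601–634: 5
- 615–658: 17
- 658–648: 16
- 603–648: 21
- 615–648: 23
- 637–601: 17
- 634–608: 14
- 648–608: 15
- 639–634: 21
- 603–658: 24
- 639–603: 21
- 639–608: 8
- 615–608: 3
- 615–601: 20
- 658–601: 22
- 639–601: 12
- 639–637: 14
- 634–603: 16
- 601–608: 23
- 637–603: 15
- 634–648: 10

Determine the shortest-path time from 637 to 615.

Running Dijkstra from 637:
637: 0
639: 14  (via 637)
603: 15  (via 637)
601: 17  (via 637)
608: 22  (via 639)
634: 22  (via 601)
615: 25  (via 608)
Shortest route: 637 → 639 → 608 → 615 = 25 s.

25 s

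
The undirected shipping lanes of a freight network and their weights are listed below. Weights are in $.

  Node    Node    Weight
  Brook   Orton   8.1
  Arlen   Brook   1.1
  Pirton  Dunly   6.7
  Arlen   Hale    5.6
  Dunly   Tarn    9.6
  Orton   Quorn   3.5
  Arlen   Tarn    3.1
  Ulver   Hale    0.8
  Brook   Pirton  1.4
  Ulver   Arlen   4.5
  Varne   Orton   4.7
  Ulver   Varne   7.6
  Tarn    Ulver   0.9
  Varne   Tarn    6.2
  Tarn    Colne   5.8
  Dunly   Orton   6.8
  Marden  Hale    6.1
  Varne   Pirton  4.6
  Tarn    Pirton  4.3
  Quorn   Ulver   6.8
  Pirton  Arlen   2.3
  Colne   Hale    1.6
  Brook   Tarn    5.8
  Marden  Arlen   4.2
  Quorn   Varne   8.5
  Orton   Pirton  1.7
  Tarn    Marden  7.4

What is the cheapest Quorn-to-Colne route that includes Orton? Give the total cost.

$12.8

Shortest Quorn→Orton: Quorn–Orton = 3.5
Shortest Orton→Colne: Orton–Pirton–Tarn–Ulver–Hale–Colne = 9.3
Total via Orton: 3.5 + 9.3 = $12.8.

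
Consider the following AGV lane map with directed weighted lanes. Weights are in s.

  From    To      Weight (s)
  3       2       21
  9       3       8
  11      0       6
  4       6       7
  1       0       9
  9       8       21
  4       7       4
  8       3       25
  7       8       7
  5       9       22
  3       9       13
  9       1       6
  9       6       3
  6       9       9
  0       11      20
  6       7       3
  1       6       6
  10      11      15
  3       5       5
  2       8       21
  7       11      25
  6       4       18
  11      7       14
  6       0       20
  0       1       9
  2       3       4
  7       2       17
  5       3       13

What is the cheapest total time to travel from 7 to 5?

Settle nodes by increasing distance from 7:
7: 0
8: 7  (via 7)
2: 17  (via 7)
3: 21  (via 2)
11: 25  (via 7)
5: 26  (via 3)
Shortest route: 7–2–3–5 = 26 s.

26 s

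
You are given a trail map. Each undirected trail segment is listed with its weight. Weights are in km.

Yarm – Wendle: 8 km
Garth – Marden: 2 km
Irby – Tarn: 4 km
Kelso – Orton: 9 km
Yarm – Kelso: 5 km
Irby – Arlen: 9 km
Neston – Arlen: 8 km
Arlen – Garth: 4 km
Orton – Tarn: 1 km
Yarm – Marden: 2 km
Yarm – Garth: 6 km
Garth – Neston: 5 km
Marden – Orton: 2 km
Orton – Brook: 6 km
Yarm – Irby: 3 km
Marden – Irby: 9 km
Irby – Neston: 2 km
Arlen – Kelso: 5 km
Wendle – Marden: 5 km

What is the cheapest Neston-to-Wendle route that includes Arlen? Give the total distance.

19 km

Best Neston to Arlen: Neston → Arlen costing 8
Shortest Arlen→Wendle: Arlen → Garth → Marden → Wendle = 11
Total via Arlen: 8 + 11 = 19 km.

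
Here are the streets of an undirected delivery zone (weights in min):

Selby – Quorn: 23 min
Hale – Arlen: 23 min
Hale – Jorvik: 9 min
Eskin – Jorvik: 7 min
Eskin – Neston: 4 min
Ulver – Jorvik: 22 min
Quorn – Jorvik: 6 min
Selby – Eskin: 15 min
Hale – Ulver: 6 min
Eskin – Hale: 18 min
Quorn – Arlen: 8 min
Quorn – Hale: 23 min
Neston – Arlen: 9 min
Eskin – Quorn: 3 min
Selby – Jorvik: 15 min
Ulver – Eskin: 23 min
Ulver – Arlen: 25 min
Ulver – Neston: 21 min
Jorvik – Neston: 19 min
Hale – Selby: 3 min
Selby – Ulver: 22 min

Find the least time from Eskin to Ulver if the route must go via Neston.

25 min

Shortest Eskin→Neston: Eskin → Neston = 4
Shortest Neston→Ulver: Neston → Ulver = 21
Total via Neston: 4 + 21 = 25 min.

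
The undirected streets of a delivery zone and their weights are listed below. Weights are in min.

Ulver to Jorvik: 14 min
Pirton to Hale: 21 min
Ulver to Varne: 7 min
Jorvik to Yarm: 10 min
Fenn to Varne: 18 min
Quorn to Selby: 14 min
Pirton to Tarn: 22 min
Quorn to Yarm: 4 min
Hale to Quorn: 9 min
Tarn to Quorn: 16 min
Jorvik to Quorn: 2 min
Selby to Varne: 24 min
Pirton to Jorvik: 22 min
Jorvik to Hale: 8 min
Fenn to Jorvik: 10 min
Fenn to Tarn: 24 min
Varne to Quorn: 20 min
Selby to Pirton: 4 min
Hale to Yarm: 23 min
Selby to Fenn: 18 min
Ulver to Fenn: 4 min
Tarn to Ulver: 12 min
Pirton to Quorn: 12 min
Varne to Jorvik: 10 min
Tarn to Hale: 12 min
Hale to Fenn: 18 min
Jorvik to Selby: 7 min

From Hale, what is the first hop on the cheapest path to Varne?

Jorvik

Candidate routes:
Hale - Jorvik - Varne: 8+10 = 18
Hale - Quorn - Jorvik - Varne: 9+2+10 = 21
Cheapest is Hale - Jorvik - Varne at 18 min.
So from Hale the first move is to Jorvik.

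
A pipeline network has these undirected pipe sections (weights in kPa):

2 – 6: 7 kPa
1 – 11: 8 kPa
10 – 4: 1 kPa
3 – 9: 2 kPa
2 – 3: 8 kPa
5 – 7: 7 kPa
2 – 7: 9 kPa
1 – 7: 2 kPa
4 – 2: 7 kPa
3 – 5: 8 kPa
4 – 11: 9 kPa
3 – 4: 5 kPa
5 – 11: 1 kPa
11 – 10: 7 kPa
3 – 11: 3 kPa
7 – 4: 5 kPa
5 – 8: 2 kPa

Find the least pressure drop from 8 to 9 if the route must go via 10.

Shortest 8→10: 8–5–11–10 = 10
Best 10 to 9: 10–4–3–9 costing 8
Total via 10: 10 + 8 = 18 kPa.

18 kPa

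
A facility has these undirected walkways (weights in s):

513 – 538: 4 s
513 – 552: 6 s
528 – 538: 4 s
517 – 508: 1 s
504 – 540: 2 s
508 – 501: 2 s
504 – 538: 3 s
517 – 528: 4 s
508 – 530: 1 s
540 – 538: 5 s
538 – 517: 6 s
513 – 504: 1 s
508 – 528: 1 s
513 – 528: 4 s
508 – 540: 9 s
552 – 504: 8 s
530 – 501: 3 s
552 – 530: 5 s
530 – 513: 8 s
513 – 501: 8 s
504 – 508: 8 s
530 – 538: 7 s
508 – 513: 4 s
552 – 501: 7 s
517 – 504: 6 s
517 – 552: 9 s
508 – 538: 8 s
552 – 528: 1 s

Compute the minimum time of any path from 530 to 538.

6 s

Enumerating some paths:
530 → 508 → 517 → 538: 1+1+6 = 8
530 → 508 → 528 → 538: 1+1+4 = 6
530 → 538: 7 = 7
The minimum is 6 s via 530 → 508 → 528 → 538.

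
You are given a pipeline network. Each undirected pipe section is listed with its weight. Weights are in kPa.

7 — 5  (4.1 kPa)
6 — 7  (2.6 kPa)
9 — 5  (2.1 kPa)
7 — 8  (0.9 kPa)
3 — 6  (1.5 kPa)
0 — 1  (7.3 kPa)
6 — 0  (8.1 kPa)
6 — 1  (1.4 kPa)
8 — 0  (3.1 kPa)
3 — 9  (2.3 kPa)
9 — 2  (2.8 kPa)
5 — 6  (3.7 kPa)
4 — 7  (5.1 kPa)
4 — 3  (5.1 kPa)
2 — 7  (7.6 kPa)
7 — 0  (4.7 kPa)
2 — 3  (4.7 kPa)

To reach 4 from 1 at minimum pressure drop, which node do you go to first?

6

Candidate routes:
1 → 6 → 5 → 9 → 3 → 4: 1.4+3.7+2.1+2.3+5.1 = 14.6
1 → 6 → 7 → 4: 1.4+2.6+5.1 = 9.1
1 → 6 → 3 → 4: 1.4+1.5+5.1 = 8
1 → 6 → 5 → 7 → 4: 1.4+3.7+4.1+5.1 = 14.3
The minimum is 8 kPa via 1 → 6 → 3 → 4.
So from 1 the first move is to 6.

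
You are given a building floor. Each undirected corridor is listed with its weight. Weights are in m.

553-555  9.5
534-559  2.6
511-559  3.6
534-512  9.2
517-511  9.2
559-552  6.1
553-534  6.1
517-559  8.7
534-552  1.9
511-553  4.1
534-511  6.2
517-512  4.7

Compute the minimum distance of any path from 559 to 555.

Settle nodes by increasing distance from 559:
559: 0
534: 2.6  (via 559)
511: 3.6  (via 559)
552: 4.5  (via 534)
553: 7.7  (via 511)
517: 8.7  (via 559)
512: 11.8  (via 534)
555: 17.2  (via 553)
Shortest route: 559–511–553–555 = 17.2 m.

17.2 m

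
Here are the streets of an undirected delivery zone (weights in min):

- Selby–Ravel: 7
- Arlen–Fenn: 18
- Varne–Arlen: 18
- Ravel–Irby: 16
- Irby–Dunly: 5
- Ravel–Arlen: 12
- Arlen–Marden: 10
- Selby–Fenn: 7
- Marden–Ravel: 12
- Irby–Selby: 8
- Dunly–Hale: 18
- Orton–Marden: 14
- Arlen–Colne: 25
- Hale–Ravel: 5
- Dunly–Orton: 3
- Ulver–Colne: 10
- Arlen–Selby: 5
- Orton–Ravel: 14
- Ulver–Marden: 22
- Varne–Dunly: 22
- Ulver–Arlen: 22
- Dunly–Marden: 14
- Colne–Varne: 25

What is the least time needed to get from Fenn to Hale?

Shortest distances from Fenn:
Fenn: 0
Selby: 7  (via Fenn)
Arlen: 12  (via Selby)
Ravel: 14  (via Selby)
Irby: 15  (via Selby)
Hale: 19  (via Ravel)
Shortest route: Fenn → Selby → Ravel → Hale = 19 min.

19 min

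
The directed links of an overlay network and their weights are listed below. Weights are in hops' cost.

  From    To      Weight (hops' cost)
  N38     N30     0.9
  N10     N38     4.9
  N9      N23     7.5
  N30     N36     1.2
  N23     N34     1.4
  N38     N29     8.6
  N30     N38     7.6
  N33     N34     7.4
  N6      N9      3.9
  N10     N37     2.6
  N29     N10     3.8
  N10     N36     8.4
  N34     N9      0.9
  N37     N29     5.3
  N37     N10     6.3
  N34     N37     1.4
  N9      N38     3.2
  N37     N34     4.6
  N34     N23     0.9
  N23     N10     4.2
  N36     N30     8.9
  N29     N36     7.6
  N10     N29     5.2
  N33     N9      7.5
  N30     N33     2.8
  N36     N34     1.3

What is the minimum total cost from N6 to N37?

Enumerating some paths:
N6 - N9 - N23 - N10 - N37: 3.9+7.5+4.2+2.6 = 18.2
N6 - N9 - N38 - N30 - N36 - N34 - N37: 3.9+3.2+0.9+1.2+1.3+1.4 = 11.9
N6 - N9 - N38 - N30 - N36 - N34 - N23 - N10 - N37: 3.9+3.2+0.9+1.2+1.3+0.9+4.2+2.6 = 18.2
N6 - N9 - N23 - N34 - N37: 3.9+7.5+1.4+1.4 = 14.2
The minimum is 11.9 hops' cost via N6 - N9 - N38 - N30 - N36 - N34 - N37.

11.9 hops' cost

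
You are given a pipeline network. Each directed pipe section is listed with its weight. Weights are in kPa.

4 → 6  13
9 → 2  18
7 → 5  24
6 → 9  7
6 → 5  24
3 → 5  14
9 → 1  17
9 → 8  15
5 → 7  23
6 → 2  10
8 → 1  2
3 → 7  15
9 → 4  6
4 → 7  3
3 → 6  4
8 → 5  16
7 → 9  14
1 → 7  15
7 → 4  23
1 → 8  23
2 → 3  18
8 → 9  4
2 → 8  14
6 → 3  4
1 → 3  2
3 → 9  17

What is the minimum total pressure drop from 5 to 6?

56 kPa

Candidate routes:
5 - 7 - 9 - 4 - 6: 23+14+6+13 = 56
5 - 7 - 4 - 6: 23+23+13 = 59
Cheapest is 5 - 7 - 9 - 4 - 6 at 56 kPa.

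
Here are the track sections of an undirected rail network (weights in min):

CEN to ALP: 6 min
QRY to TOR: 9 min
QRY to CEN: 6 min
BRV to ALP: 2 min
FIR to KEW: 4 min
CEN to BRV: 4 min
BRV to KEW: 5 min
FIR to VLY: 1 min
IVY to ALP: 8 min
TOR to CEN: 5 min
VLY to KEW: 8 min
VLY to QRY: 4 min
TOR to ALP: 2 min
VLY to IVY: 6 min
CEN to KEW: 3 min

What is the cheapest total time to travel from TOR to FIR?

12 min

Candidate routes:
TOR–ALP–BRV–KEW–FIR: 2+2+5+4 = 13
TOR–CEN–KEW–FIR: 5+3+4 = 12
The minimum is 12 min via TOR–CEN–KEW–FIR.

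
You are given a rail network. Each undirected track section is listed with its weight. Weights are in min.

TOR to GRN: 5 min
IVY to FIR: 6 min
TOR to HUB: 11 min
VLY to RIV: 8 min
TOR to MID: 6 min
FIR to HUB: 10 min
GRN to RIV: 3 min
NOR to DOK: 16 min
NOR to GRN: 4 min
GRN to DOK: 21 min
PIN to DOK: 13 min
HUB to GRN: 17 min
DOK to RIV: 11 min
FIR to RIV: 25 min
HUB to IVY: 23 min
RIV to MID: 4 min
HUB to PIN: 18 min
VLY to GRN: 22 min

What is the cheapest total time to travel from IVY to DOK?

42 min

Candidate routes:
IVY–FIR–HUB–TOR–GRN–RIV–DOK: 6+10+11+5+3+11 = 46
IVY–FIR–HUB–GRN–RIV–DOK: 6+10+17+3+11 = 47
IVY–FIR–RIV–DOK: 6+25+11 = 42
The minimum is 42 min via IVY–FIR–RIV–DOK.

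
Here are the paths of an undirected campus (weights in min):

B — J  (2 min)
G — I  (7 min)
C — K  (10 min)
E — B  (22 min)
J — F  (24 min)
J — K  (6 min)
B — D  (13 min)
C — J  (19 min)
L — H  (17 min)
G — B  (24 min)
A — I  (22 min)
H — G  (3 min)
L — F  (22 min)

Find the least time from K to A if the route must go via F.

Best K to F: K–J–F costing 30
Best F to A: F–L–H–G–I–A costing 71
Total via F: 30 + 71 = 101 min.

101 min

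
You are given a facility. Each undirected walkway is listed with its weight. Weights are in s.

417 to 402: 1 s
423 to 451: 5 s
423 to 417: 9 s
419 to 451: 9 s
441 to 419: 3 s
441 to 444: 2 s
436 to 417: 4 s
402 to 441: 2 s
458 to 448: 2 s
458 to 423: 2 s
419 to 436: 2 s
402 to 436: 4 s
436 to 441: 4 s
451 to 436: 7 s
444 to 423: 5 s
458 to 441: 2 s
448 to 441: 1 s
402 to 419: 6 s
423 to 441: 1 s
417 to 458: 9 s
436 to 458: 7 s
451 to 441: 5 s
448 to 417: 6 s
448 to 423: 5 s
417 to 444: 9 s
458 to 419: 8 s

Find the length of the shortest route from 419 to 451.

Shortest distances from 419:
419: 0
436: 2  (via 419)
441: 3  (via 419)
423: 4  (via 441)
448: 4  (via 441)
444: 5  (via 441)
402: 5  (via 441)
458: 5  (via 441)
417: 6  (via 436)
451: 8  (via 441)
Shortest route: 419 → 441 → 451 = 8 s.

8 s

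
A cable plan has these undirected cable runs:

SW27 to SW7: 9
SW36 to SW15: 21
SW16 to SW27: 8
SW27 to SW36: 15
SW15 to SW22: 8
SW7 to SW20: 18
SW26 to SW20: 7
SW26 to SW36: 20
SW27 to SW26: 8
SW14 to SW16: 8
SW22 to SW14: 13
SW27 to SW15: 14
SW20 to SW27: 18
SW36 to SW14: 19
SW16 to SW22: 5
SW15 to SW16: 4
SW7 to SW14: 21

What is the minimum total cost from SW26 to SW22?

Enumerating some paths:
SW26 - SW27 - SW16 - SW22: 8+8+5 = 21
SW26 - SW27 - SW16 - SW15 - SW22: 8+8+4+8 = 28
Cheapest is SW26 - SW27 - SW16 - SW22 at 21.

21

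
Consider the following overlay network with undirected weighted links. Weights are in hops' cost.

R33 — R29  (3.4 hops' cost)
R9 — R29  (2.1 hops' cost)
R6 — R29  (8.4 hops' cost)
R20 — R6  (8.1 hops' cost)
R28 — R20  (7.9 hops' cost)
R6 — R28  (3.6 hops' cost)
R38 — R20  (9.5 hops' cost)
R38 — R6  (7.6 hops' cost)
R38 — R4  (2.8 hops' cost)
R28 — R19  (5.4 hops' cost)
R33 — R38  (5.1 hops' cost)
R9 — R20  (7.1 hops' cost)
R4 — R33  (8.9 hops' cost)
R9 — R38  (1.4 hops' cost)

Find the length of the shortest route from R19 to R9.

Candidate routes:
R19–R28–R6–R29–R9: 5.4+3.6+8.4+2.1 = 19.5
R19–R28–R6–R38–R9: 5.4+3.6+7.6+1.4 = 18
R19–R28–R20–R9: 5.4+7.9+7.1 = 20.4
Cheapest is R19–R28–R6–R38–R9 at 18 hops' cost.

18 hops' cost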